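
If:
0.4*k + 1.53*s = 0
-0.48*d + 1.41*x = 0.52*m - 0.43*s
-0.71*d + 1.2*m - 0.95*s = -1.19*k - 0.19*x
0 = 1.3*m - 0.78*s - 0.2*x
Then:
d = 2.69183618270742*x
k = 1.2291421063489*x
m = -0.0389604510713203*x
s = -0.321344341529124*x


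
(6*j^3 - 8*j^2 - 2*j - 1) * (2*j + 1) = 12*j^4 - 10*j^3 - 12*j^2 - 4*j - 1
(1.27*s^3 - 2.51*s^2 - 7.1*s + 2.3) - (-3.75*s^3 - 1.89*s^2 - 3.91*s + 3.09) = 5.02*s^3 - 0.62*s^2 - 3.19*s - 0.79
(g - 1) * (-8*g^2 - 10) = -8*g^3 + 8*g^2 - 10*g + 10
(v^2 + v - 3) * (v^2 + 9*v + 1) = v^4 + 10*v^3 + 7*v^2 - 26*v - 3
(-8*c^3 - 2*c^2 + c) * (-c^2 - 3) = 8*c^5 + 2*c^4 + 23*c^3 + 6*c^2 - 3*c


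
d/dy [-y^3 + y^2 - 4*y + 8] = -3*y^2 + 2*y - 4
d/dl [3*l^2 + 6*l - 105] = 6*l + 6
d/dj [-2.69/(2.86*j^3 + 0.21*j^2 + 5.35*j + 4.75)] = (23.0802*j^2 + 1.1298*j + 14.3915)/(2.86*j^3 + 0.21*j^2 + 5.35*j + 4.75)^2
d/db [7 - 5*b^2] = -10*b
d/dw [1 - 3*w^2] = -6*w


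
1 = 1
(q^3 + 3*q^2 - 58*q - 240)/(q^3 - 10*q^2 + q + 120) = (q^2 + 11*q + 30)/(q^2 - 2*q - 15)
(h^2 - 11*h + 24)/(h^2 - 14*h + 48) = (h - 3)/(h - 6)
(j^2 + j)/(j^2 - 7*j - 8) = j/(j - 8)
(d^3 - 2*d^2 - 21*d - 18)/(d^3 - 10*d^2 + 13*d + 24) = (d^2 - 3*d - 18)/(d^2 - 11*d + 24)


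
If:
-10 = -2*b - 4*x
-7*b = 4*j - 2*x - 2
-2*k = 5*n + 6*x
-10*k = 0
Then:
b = 5 - 2*x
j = 4*x - 33/4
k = 0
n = -6*x/5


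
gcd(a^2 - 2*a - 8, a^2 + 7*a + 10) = a + 2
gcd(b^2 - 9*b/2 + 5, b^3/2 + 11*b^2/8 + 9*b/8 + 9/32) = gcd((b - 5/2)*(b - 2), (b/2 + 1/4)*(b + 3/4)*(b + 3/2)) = 1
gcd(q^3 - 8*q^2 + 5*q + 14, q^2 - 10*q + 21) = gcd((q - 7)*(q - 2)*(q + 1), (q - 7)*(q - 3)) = q - 7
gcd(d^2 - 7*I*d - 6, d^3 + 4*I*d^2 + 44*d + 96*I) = d - 6*I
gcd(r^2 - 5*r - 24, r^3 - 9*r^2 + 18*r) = 1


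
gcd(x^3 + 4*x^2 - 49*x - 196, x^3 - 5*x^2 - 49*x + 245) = x^2 - 49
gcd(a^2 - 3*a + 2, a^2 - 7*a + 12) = 1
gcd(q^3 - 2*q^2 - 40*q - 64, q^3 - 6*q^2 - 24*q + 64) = q^2 - 4*q - 32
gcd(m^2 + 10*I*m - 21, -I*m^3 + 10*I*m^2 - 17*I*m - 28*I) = 1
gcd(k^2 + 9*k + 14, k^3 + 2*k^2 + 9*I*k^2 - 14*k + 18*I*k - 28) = k + 2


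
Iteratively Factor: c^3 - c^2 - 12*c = (c - 4)*(c^2 + 3*c) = c*(c - 4)*(c + 3)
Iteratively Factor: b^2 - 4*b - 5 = (b + 1)*(b - 5)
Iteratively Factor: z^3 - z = (z)*(z^2 - 1) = z*(z + 1)*(z - 1)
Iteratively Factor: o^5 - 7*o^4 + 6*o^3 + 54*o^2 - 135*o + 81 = (o - 3)*(o^4 - 4*o^3 - 6*o^2 + 36*o - 27) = (o - 3)*(o + 3)*(o^3 - 7*o^2 + 15*o - 9) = (o - 3)^2*(o + 3)*(o^2 - 4*o + 3) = (o - 3)^2*(o - 1)*(o + 3)*(o - 3)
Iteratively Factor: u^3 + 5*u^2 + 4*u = (u + 1)*(u^2 + 4*u) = u*(u + 1)*(u + 4)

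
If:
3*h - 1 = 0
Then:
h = 1/3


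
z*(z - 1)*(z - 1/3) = z^3 - 4*z^2/3 + z/3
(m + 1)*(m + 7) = m^2 + 8*m + 7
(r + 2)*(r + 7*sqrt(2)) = r^2 + 2*r + 7*sqrt(2)*r + 14*sqrt(2)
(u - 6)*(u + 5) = u^2 - u - 30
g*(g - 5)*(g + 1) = g^3 - 4*g^2 - 5*g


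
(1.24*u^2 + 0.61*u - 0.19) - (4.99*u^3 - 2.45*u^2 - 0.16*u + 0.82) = -4.99*u^3 + 3.69*u^2 + 0.77*u - 1.01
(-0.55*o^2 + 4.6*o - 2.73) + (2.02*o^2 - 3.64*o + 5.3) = 1.47*o^2 + 0.96*o + 2.57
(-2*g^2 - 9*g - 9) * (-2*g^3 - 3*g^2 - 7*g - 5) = 4*g^5 + 24*g^4 + 59*g^3 + 100*g^2 + 108*g + 45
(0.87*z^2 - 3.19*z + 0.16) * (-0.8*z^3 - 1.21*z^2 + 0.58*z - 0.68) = -0.696*z^5 + 1.4993*z^4 + 4.2365*z^3 - 2.6354*z^2 + 2.262*z - 0.1088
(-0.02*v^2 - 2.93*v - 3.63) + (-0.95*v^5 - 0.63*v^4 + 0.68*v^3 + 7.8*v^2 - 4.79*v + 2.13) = -0.95*v^5 - 0.63*v^4 + 0.68*v^3 + 7.78*v^2 - 7.72*v - 1.5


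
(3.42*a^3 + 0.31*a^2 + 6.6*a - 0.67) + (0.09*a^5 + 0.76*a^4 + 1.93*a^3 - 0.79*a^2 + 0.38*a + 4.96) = 0.09*a^5 + 0.76*a^4 + 5.35*a^3 - 0.48*a^2 + 6.98*a + 4.29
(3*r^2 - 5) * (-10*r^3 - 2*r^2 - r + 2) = -30*r^5 - 6*r^4 + 47*r^3 + 16*r^2 + 5*r - 10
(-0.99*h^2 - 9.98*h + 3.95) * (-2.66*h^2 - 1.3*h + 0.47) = 2.6334*h^4 + 27.8338*h^3 + 2.0017*h^2 - 9.8256*h + 1.8565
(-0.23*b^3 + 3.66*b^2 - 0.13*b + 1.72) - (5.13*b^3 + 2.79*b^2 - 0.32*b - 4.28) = -5.36*b^3 + 0.87*b^2 + 0.19*b + 6.0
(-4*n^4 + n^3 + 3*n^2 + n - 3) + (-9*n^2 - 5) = -4*n^4 + n^3 - 6*n^2 + n - 8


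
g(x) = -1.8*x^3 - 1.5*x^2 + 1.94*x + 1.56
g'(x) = -5.4*x^2 - 3.0*x + 1.94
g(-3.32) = 44.46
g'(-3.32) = -47.62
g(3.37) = -77.83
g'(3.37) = -69.50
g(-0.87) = -0.08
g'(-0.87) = 0.46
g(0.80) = 1.23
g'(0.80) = -3.92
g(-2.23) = 9.74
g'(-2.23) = -18.22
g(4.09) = -138.75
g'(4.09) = -100.66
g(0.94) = 0.56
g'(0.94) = -5.65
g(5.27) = -293.33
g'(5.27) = -163.84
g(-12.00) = 2872.68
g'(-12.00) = -739.66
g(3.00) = -54.72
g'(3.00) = -55.66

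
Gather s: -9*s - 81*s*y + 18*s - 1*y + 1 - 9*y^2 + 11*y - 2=s*(9 - 81*y) - 9*y^2 + 10*y - 1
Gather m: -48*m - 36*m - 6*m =-90*m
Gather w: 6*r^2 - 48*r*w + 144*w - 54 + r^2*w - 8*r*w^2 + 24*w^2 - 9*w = 6*r^2 + w^2*(24 - 8*r) + w*(r^2 - 48*r + 135) - 54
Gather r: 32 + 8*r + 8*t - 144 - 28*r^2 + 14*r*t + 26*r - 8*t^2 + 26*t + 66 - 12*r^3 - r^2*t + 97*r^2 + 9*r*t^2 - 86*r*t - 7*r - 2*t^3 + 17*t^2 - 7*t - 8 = -12*r^3 + r^2*(69 - t) + r*(9*t^2 - 72*t + 27) - 2*t^3 + 9*t^2 + 27*t - 54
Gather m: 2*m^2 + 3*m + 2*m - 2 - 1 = 2*m^2 + 5*m - 3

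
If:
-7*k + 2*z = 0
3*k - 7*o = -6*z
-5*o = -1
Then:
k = 7/120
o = 1/5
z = 49/240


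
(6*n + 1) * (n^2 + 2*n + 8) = 6*n^3 + 13*n^2 + 50*n + 8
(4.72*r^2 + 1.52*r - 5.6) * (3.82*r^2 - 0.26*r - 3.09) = 18.0304*r^4 + 4.5792*r^3 - 36.372*r^2 - 3.2408*r + 17.304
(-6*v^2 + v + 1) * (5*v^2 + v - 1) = -30*v^4 - v^3 + 12*v^2 - 1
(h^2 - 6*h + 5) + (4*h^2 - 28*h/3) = 5*h^2 - 46*h/3 + 5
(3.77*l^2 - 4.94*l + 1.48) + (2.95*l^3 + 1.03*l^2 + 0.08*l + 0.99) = 2.95*l^3 + 4.8*l^2 - 4.86*l + 2.47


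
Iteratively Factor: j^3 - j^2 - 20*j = (j)*(j^2 - j - 20) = j*(j + 4)*(j - 5)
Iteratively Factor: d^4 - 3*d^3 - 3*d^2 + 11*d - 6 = (d - 1)*(d^3 - 2*d^2 - 5*d + 6) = (d - 1)*(d + 2)*(d^2 - 4*d + 3) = (d - 1)^2*(d + 2)*(d - 3)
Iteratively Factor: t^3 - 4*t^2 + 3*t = (t - 3)*(t^2 - t) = (t - 3)*(t - 1)*(t)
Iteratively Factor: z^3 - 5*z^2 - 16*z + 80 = (z + 4)*(z^2 - 9*z + 20) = (z - 4)*(z + 4)*(z - 5)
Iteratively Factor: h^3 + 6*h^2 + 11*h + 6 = (h + 1)*(h^2 + 5*h + 6) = (h + 1)*(h + 2)*(h + 3)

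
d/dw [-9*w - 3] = -9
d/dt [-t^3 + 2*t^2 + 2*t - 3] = -3*t^2 + 4*t + 2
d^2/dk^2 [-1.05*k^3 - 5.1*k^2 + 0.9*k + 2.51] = -6.3*k - 10.2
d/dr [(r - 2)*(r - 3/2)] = 2*r - 7/2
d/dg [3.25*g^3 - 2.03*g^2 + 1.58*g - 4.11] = 9.75*g^2 - 4.06*g + 1.58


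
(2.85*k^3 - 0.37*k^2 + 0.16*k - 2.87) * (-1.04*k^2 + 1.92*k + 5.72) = -2.964*k^5 + 5.8568*k^4 + 15.4252*k^3 + 1.1756*k^2 - 4.5952*k - 16.4164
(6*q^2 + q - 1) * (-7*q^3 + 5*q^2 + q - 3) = -42*q^5 + 23*q^4 + 18*q^3 - 22*q^2 - 4*q + 3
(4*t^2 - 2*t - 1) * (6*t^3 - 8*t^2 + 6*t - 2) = 24*t^5 - 44*t^4 + 34*t^3 - 12*t^2 - 2*t + 2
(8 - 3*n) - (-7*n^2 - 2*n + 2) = 7*n^2 - n + 6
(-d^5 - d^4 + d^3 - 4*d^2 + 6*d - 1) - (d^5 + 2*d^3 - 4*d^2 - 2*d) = -2*d^5 - d^4 - d^3 + 8*d - 1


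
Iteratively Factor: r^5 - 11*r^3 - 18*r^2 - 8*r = (r)*(r^4 - 11*r^2 - 18*r - 8) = r*(r - 4)*(r^3 + 4*r^2 + 5*r + 2) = r*(r - 4)*(r + 2)*(r^2 + 2*r + 1) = r*(r - 4)*(r + 1)*(r + 2)*(r + 1)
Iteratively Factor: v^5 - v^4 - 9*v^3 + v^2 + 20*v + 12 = (v + 1)*(v^4 - 2*v^3 - 7*v^2 + 8*v + 12) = (v - 2)*(v + 1)*(v^3 - 7*v - 6) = (v - 3)*(v - 2)*(v + 1)*(v^2 + 3*v + 2) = (v - 3)*(v - 2)*(v + 1)*(v + 2)*(v + 1)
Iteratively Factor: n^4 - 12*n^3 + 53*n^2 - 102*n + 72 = (n - 4)*(n^3 - 8*n^2 + 21*n - 18) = (n - 4)*(n - 2)*(n^2 - 6*n + 9) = (n - 4)*(n - 3)*(n - 2)*(n - 3)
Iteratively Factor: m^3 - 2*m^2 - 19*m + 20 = (m + 4)*(m^2 - 6*m + 5) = (m - 1)*(m + 4)*(m - 5)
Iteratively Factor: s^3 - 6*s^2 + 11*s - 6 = (s - 1)*(s^2 - 5*s + 6) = (s - 2)*(s - 1)*(s - 3)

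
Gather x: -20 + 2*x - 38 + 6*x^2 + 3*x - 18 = 6*x^2 + 5*x - 76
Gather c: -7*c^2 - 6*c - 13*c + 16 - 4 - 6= -7*c^2 - 19*c + 6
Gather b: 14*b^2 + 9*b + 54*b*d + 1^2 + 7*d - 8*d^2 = 14*b^2 + b*(54*d + 9) - 8*d^2 + 7*d + 1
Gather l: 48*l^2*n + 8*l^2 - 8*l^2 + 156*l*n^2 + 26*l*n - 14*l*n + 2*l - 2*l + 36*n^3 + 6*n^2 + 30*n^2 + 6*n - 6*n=48*l^2*n + l*(156*n^2 + 12*n) + 36*n^3 + 36*n^2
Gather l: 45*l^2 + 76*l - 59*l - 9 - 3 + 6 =45*l^2 + 17*l - 6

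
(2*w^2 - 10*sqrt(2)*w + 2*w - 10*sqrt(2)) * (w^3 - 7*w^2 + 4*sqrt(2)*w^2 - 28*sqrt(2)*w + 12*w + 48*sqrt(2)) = 2*w^5 - 12*w^4 - 2*sqrt(2)*w^4 - 70*w^3 + 12*sqrt(2)*w^3 - 10*sqrt(2)*w^2 + 504*w^2 - 400*w - 24*sqrt(2)*w - 960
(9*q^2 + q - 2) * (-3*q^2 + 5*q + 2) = -27*q^4 + 42*q^3 + 29*q^2 - 8*q - 4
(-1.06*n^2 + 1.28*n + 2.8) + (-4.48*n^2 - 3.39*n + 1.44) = -5.54*n^2 - 2.11*n + 4.24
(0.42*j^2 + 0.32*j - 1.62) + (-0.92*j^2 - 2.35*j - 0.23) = -0.5*j^2 - 2.03*j - 1.85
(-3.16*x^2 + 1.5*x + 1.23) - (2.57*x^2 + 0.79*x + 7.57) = -5.73*x^2 + 0.71*x - 6.34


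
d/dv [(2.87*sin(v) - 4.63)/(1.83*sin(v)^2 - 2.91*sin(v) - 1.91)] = (-5.2521*sin(v)^2 + 16.9458*sin(v) - 18.955)*cos(v)/(3.3489*sin(v)^4 - 10.6506*sin(v)^3 + 1.4775*sin(v)^2 + 11.1162*sin(v) + 3.6481)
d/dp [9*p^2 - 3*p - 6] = 18*p - 3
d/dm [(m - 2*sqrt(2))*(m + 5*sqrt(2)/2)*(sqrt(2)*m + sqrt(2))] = 3*sqrt(2)*m^2 + 2*m + 2*sqrt(2)*m - 10*sqrt(2) + 1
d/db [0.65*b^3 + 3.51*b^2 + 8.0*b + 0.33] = 1.95*b^2 + 7.02*b + 8.0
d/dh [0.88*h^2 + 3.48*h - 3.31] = 1.76*h + 3.48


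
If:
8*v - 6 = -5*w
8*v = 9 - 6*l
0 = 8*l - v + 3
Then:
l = -3/14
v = 9/7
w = -6/7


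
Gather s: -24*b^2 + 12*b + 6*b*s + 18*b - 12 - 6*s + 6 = -24*b^2 + 30*b + s*(6*b - 6) - 6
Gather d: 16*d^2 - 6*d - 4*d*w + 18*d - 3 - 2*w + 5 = 16*d^2 + d*(12 - 4*w) - 2*w + 2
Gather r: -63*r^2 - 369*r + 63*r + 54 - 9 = -63*r^2 - 306*r + 45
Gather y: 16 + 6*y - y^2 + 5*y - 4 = -y^2 + 11*y + 12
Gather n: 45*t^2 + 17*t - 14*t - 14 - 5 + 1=45*t^2 + 3*t - 18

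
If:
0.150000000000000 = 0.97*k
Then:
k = 0.15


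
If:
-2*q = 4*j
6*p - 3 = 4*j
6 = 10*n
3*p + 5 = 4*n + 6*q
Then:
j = -41/140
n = 3/5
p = 32/105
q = 41/70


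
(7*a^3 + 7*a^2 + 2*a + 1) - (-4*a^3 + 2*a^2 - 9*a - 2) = 11*a^3 + 5*a^2 + 11*a + 3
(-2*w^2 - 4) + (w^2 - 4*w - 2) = -w^2 - 4*w - 6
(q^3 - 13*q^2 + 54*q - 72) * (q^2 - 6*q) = q^5 - 19*q^4 + 132*q^3 - 396*q^2 + 432*q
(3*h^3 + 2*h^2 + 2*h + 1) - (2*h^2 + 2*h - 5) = 3*h^3 + 6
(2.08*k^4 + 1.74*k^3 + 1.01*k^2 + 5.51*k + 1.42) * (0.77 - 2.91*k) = -6.0528*k^5 - 3.4618*k^4 - 1.5993*k^3 - 15.2564*k^2 + 0.1105*k + 1.0934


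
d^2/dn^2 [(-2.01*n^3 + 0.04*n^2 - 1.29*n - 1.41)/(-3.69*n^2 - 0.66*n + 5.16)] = (113.61789*n^3 + 69.550974*n^2 + 489.080916*n + 61.57872)/(50.243409*n^6 + 26.959878*n^5 - 205.955136*n^4 - 75.112488*n^3 + 288.002304*n^2 + 52.718688*n - 137.388096)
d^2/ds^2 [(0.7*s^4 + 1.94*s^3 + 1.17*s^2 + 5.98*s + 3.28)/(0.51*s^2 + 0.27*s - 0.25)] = (0.364139999999999*s^6 + 0.578339999999997*s^5 - 0.22932*s^4 + 2.81013*s^3 + 5.753118*s^2 + 8.012136*s + 2.268174)/(0.132651*s^6 + 0.210681*s^5 - 0.083538*s^4 - 0.186867*s^3 + 0.04095*s^2 + 0.050625*s - 0.015625)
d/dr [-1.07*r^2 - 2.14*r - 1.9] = -2.14*r - 2.14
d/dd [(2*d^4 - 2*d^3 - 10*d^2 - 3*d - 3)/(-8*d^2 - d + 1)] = 2*(-16*d^5 + 5*d^4 + 6*d^3 - 10*d^2 - 34*d - 3)/(64*d^4 + 16*d^3 - 15*d^2 - 2*d + 1)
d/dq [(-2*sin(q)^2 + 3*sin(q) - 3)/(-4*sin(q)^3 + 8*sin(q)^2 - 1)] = (-8*sin(q)^4 + 24*sin(q)^3 - 60*sin(q)^2 + 52*sin(q) - 3)*cos(q)/(4*sin(q)^3 - 8*sin(q)^2 + 1)^2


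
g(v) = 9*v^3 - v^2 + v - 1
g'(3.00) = 238.00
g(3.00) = 236.00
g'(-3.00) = 250.00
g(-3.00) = -256.00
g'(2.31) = 140.45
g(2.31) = 106.91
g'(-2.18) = 133.67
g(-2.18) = -101.17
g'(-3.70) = 378.03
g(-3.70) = -474.27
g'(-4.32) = 513.52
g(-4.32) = -749.58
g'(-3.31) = 303.43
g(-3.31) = -341.65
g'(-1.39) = 55.95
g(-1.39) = -28.49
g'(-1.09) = 35.26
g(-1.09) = -14.93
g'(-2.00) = 113.00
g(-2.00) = -79.00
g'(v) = 27*v^2 - 2*v + 1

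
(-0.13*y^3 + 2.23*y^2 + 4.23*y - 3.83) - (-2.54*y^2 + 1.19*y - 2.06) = -0.13*y^3 + 4.77*y^2 + 3.04*y - 1.77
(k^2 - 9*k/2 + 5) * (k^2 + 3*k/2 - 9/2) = k^4 - 3*k^3 - 25*k^2/4 + 111*k/4 - 45/2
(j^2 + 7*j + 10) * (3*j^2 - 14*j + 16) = 3*j^4 + 7*j^3 - 52*j^2 - 28*j + 160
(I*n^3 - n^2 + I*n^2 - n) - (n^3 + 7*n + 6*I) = -n^3 + I*n^3 - n^2 + I*n^2 - 8*n - 6*I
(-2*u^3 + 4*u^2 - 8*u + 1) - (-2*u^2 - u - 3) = -2*u^3 + 6*u^2 - 7*u + 4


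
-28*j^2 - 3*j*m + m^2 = (-7*j + m)*(4*j + m)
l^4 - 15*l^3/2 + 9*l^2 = l^2*(l - 6)*(l - 3/2)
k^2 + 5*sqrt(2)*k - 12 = (k - sqrt(2))*(k + 6*sqrt(2))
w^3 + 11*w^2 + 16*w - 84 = (w - 2)*(w + 6)*(w + 7)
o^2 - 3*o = o*(o - 3)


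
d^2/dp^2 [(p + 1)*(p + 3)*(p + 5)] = 6*p + 18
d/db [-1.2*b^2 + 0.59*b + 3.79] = 0.59 - 2.4*b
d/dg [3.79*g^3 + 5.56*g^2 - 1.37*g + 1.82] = 11.37*g^2 + 11.12*g - 1.37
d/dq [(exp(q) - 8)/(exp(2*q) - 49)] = (-2*(exp(q) - 8)*exp(q) + exp(2*q) - 49)*exp(q)/(exp(2*q) - 49)^2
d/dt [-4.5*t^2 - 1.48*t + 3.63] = -9.0*t - 1.48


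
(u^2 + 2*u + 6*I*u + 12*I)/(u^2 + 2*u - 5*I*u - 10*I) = (u + 6*I)/(u - 5*I)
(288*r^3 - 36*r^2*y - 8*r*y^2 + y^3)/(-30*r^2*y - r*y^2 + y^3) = (-48*r^2 - 2*r*y + y^2)/(y*(5*r + y))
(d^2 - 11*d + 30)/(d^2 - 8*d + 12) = (d - 5)/(d - 2)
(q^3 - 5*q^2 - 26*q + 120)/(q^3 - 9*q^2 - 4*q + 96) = (q^2 - q - 30)/(q^2 - 5*q - 24)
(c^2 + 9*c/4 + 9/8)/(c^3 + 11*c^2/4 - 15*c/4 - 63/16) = 2*(2*c + 3)/(4*c^2 + 8*c - 21)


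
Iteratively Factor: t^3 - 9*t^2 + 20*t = (t - 4)*(t^2 - 5*t) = t*(t - 4)*(t - 5)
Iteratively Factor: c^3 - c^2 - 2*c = (c + 1)*(c^2 - 2*c) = (c - 2)*(c + 1)*(c)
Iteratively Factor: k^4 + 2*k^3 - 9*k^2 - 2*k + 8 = (k - 2)*(k^3 + 4*k^2 - k - 4) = (k - 2)*(k + 1)*(k^2 + 3*k - 4) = (k - 2)*(k - 1)*(k + 1)*(k + 4)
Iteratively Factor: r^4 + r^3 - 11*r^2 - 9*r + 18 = (r - 1)*(r^3 + 2*r^2 - 9*r - 18) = (r - 3)*(r - 1)*(r^2 + 5*r + 6) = (r - 3)*(r - 1)*(r + 3)*(r + 2)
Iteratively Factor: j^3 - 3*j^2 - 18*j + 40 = (j + 4)*(j^2 - 7*j + 10) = (j - 2)*(j + 4)*(j - 5)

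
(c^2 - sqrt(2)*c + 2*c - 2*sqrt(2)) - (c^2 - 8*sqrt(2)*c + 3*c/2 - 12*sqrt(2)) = c/2 + 7*sqrt(2)*c + 10*sqrt(2)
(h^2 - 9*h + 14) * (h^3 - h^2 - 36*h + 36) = h^5 - 10*h^4 - 13*h^3 + 346*h^2 - 828*h + 504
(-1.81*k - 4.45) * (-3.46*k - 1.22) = 6.2626*k^2 + 17.6052*k + 5.429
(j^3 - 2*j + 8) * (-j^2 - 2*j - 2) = -j^5 - 2*j^4 - 4*j^2 - 12*j - 16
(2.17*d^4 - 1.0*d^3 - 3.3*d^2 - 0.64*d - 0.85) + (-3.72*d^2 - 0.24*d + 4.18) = 2.17*d^4 - 1.0*d^3 - 7.02*d^2 - 0.88*d + 3.33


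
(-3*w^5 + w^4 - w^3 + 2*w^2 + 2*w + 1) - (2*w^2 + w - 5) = -3*w^5 + w^4 - w^3 + w + 6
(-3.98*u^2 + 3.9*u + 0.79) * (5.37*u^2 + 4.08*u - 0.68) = -21.3726*u^4 + 4.7046*u^3 + 22.8607*u^2 + 0.5712*u - 0.5372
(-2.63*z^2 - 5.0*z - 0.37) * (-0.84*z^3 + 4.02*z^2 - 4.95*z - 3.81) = 2.2092*z^5 - 6.3726*z^4 - 6.7707*z^3 + 33.2829*z^2 + 20.8815*z + 1.4097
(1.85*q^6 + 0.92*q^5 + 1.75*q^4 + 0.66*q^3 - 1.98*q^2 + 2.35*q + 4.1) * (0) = 0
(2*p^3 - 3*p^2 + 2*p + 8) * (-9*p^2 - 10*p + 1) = -18*p^5 + 7*p^4 + 14*p^3 - 95*p^2 - 78*p + 8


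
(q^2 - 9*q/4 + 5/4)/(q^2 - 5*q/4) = (q - 1)/q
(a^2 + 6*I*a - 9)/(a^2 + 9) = (a + 3*I)/(a - 3*I)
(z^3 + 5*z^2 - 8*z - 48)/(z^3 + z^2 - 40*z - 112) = (z - 3)/(z - 7)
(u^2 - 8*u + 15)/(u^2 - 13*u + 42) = (u^2 - 8*u + 15)/(u^2 - 13*u + 42)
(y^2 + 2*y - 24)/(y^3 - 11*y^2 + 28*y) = (y + 6)/(y*(y - 7))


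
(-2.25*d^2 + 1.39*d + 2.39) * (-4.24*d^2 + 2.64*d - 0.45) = 9.54*d^4 - 11.8336*d^3 - 5.4515*d^2 + 5.6841*d - 1.0755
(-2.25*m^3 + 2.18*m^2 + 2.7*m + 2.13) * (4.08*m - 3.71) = -9.18*m^4 + 17.2419*m^3 + 2.9282*m^2 - 1.3266*m - 7.9023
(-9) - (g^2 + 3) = -g^2 - 12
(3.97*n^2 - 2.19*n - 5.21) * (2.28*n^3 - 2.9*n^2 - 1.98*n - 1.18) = 9.0516*n^5 - 16.5062*n^4 - 13.3884*n^3 + 14.7606*n^2 + 12.9*n + 6.1478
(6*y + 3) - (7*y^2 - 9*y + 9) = -7*y^2 + 15*y - 6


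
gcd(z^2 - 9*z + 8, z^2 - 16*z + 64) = z - 8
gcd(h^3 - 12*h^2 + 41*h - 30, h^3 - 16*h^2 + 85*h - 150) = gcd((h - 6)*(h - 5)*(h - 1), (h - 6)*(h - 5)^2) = h^2 - 11*h + 30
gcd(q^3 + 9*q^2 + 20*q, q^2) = q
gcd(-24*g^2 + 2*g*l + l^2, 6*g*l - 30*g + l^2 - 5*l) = 6*g + l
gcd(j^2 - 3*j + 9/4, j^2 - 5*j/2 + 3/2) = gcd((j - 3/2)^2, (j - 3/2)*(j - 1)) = j - 3/2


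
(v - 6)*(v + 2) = v^2 - 4*v - 12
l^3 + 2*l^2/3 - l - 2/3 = (l - 1)*(l + 2/3)*(l + 1)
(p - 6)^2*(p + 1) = p^3 - 11*p^2 + 24*p + 36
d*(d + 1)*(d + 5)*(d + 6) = d^4 + 12*d^3 + 41*d^2 + 30*d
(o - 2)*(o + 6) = o^2 + 4*o - 12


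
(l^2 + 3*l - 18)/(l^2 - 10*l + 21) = (l + 6)/(l - 7)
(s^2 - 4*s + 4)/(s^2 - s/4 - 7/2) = 4*(s - 2)/(4*s + 7)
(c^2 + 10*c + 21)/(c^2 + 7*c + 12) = (c + 7)/(c + 4)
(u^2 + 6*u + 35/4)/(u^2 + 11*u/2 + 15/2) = (u + 7/2)/(u + 3)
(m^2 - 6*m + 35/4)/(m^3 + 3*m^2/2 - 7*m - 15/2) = (m - 7/2)/(m^2 + 4*m + 3)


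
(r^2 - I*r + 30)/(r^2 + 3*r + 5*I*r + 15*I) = (r - 6*I)/(r + 3)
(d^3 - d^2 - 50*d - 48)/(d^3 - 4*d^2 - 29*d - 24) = (d + 6)/(d + 3)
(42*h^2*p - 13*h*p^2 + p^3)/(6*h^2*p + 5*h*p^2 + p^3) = (42*h^2 - 13*h*p + p^2)/(6*h^2 + 5*h*p + p^2)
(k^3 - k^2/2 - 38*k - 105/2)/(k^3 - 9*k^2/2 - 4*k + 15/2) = (k^2 - 2*k - 35)/(k^2 - 6*k + 5)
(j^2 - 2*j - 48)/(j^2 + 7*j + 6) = (j - 8)/(j + 1)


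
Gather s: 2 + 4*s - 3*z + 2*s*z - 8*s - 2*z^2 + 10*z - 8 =s*(2*z - 4) - 2*z^2 + 7*z - 6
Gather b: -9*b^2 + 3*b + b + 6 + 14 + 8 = -9*b^2 + 4*b + 28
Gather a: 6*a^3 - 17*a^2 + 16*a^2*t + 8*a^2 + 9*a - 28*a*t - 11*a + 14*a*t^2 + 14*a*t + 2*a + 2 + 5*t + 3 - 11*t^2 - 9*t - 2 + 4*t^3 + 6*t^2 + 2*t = 6*a^3 + a^2*(16*t - 9) + a*(14*t^2 - 14*t) + 4*t^3 - 5*t^2 - 2*t + 3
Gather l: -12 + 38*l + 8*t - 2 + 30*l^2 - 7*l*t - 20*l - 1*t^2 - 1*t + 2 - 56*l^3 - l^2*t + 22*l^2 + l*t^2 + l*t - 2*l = -56*l^3 + l^2*(52 - t) + l*(t^2 - 6*t + 16) - t^2 + 7*t - 12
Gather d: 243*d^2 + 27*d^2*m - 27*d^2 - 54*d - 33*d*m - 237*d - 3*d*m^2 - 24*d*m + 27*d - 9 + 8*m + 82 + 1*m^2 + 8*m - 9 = d^2*(27*m + 216) + d*(-3*m^2 - 57*m - 264) + m^2 + 16*m + 64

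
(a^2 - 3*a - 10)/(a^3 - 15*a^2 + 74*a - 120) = (a + 2)/(a^2 - 10*a + 24)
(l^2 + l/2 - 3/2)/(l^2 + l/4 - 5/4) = 2*(2*l + 3)/(4*l + 5)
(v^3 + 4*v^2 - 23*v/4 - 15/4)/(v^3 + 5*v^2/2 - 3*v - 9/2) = (2*v^2 + 11*v + 5)/(2*(v^2 + 4*v + 3))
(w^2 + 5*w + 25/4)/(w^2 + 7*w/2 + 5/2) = (w + 5/2)/(w + 1)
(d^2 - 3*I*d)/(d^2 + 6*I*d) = (d - 3*I)/(d + 6*I)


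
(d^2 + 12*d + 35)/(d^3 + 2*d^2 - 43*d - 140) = (d + 7)/(d^2 - 3*d - 28)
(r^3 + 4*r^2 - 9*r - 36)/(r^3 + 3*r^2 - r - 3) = (r^2 + r - 12)/(r^2 - 1)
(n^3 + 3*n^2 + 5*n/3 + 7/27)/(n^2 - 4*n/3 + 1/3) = (27*n^3 + 81*n^2 + 45*n + 7)/(9*(3*n^2 - 4*n + 1))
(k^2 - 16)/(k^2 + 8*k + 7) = (k^2 - 16)/(k^2 + 8*k + 7)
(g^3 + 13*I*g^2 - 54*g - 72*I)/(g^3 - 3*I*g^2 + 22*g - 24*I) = (g^2 + 9*I*g - 18)/(g^2 - 7*I*g - 6)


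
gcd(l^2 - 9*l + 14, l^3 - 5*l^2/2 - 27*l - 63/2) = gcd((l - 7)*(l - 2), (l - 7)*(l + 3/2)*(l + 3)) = l - 7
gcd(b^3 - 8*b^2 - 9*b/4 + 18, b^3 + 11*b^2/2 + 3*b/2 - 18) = b - 3/2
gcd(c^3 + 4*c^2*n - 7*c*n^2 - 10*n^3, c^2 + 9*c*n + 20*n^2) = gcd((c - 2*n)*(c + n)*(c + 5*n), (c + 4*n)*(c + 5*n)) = c + 5*n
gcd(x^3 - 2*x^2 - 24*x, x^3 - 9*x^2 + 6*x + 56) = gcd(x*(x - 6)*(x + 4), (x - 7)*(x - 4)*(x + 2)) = 1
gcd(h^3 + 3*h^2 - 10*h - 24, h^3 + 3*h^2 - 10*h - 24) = h^3 + 3*h^2 - 10*h - 24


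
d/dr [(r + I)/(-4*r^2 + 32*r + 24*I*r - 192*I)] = (-r^2 + 8*r + 6*I*r - 2*(r + I)*(-r + 4 + 3*I) - 48*I)/(4*(r^2 - 8*r - 6*I*r + 48*I)^2)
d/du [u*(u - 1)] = 2*u - 1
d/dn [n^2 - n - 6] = 2*n - 1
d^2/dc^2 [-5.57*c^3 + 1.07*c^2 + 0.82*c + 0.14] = 2.14 - 33.42*c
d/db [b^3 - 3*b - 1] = 3*b^2 - 3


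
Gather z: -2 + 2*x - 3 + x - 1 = 3*x - 6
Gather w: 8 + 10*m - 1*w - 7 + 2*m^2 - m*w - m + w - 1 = 2*m^2 - m*w + 9*m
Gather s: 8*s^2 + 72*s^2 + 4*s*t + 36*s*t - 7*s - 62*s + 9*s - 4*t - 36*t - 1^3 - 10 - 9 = 80*s^2 + s*(40*t - 60) - 40*t - 20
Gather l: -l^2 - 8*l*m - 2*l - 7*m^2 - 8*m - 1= -l^2 + l*(-8*m - 2) - 7*m^2 - 8*m - 1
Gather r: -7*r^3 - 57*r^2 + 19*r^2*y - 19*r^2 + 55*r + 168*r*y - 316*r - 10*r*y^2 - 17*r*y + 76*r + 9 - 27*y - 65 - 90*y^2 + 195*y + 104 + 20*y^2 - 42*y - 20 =-7*r^3 + r^2*(19*y - 76) + r*(-10*y^2 + 151*y - 185) - 70*y^2 + 126*y + 28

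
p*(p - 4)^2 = p^3 - 8*p^2 + 16*p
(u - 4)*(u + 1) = u^2 - 3*u - 4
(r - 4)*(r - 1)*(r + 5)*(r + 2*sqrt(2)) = r^4 + 2*sqrt(2)*r^3 - 21*r^2 - 42*sqrt(2)*r + 20*r + 40*sqrt(2)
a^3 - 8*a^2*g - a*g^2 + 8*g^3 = (a - 8*g)*(a - g)*(a + g)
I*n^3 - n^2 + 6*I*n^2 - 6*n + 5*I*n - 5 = (n + 5)*(n + I)*(I*n + I)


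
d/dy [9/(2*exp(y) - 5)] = -18*exp(y)/(2*exp(y) - 5)^2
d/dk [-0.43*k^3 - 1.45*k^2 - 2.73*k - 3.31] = -1.29*k^2 - 2.9*k - 2.73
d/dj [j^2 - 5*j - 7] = 2*j - 5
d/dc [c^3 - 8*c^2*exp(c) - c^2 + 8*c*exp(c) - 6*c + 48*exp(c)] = -8*c^2*exp(c) + 3*c^2 - 8*c*exp(c) - 2*c + 56*exp(c) - 6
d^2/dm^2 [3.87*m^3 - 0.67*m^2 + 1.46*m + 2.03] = 23.22*m - 1.34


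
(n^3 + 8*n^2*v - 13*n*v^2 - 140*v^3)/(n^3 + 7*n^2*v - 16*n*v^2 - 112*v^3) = (n + 5*v)/(n + 4*v)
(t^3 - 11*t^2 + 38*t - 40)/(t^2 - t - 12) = (t^2 - 7*t + 10)/(t + 3)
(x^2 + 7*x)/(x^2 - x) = (x + 7)/(x - 1)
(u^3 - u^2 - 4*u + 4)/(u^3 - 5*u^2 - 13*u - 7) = (-u^3 + u^2 + 4*u - 4)/(-u^3 + 5*u^2 + 13*u + 7)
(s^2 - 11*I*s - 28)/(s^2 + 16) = (s - 7*I)/(s + 4*I)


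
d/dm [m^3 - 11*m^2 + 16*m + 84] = 3*m^2 - 22*m + 16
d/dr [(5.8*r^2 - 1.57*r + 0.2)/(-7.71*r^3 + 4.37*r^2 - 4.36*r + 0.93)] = (44.718*r^4 - 24.2094*r^3 - 13.8011*r^2 + 9.04*r - 0.5881)/(59.4441*r^6 - 67.3854*r^5 + 86.3281*r^4 - 52.447*r^3 + 27.1378*r^2 - 8.1096*r + 0.8649)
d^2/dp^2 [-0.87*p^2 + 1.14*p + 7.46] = -1.74000000000000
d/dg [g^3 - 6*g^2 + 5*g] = 3*g^2 - 12*g + 5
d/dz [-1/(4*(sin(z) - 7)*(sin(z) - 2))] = (2*sin(z) - 9)*cos(z)/(4*(sin(z) - 7)^2*(sin(z) - 2)^2)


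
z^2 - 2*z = z*(z - 2)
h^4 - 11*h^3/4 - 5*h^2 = h^2*(h - 4)*(h + 5/4)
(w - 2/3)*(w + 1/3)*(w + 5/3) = w^3 + 4*w^2/3 - 7*w/9 - 10/27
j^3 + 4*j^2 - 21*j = j*(j - 3)*(j + 7)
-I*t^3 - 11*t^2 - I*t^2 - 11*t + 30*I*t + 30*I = (t - 6*I)*(t - 5*I)*(-I*t - I)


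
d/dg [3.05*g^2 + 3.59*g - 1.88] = 6.1*g + 3.59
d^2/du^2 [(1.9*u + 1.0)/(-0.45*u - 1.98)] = 2.9808/(0.45*u + 1.98)^3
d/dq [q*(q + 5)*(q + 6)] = 3*q^2 + 22*q + 30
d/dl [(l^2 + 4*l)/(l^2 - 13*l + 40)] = (-17*l^2 + 80*l + 160)/(l^4 - 26*l^3 + 249*l^2 - 1040*l + 1600)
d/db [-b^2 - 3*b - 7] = -2*b - 3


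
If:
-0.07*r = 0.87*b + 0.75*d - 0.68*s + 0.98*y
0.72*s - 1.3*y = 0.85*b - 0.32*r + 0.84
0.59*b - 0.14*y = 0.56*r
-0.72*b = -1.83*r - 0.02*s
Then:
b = 0.342937843936172*y - 0.0190899793841209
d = 0.244390478818672*y + 1.06947064266351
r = 0.111309514147038*y - 0.0201126568511274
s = 2.16094183724819*y + 1.1530688440498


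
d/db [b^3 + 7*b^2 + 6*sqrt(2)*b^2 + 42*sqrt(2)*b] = 3*b^2 + 14*b + 12*sqrt(2)*b + 42*sqrt(2)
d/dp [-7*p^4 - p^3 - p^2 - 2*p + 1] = -28*p^3 - 3*p^2 - 2*p - 2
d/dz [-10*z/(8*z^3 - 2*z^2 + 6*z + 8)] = 5*(8*z^3 - z^2 - 4)/(16*z^6 - 8*z^5 + 25*z^4 + 26*z^3 + z^2 + 24*z + 16)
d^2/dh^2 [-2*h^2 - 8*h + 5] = -4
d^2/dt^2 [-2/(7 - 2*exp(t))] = (8*exp(t) + 28)*exp(t)/(2*exp(t) - 7)^3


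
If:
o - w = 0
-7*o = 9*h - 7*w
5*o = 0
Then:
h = 0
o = 0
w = 0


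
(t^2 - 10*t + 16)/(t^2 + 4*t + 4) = (t^2 - 10*t + 16)/(t^2 + 4*t + 4)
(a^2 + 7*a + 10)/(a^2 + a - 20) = (a + 2)/(a - 4)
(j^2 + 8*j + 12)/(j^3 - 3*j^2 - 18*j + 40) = (j^2 + 8*j + 12)/(j^3 - 3*j^2 - 18*j + 40)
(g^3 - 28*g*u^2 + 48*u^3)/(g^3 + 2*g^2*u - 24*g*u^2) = (g - 2*u)/g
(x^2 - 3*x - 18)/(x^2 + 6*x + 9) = (x - 6)/(x + 3)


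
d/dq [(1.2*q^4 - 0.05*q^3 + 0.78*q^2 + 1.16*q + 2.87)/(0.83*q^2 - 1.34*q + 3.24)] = (1.992*q^5 - 4.8655*q^4 + 15.686*q^3 - 2.494*q^2 + 0.2902*q + 7.6042)/(0.6889*q^4 - 2.2244*q^3 + 7.174*q^2 - 8.6832*q + 10.4976)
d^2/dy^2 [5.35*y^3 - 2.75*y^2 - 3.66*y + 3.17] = 32.1*y - 5.5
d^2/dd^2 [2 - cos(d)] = cos(d)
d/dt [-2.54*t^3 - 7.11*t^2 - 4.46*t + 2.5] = -7.62*t^2 - 14.22*t - 4.46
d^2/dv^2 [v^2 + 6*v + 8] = 2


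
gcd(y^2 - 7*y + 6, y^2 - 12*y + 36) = y - 6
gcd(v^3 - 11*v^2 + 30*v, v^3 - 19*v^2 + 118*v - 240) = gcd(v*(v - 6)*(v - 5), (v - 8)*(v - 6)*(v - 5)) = v^2 - 11*v + 30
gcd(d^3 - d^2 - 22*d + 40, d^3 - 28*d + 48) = d^2 - 6*d + 8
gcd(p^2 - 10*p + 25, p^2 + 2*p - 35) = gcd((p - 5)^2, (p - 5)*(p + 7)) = p - 5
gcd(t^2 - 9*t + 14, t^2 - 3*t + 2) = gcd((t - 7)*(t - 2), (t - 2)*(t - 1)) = t - 2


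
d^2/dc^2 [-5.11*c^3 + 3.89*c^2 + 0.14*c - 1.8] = 7.78 - 30.66*c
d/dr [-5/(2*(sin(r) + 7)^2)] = 5*cos(r)/(sin(r) + 7)^3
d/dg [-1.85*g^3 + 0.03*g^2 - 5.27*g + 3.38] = -5.55*g^2 + 0.06*g - 5.27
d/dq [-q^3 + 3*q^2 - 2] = 3*q*(2 - q)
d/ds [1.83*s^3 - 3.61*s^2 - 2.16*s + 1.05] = 5.49*s^2 - 7.22*s - 2.16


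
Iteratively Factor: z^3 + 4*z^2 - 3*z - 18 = (z + 3)*(z^2 + z - 6) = (z - 2)*(z + 3)*(z + 3)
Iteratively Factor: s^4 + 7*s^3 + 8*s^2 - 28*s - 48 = (s + 2)*(s^3 + 5*s^2 - 2*s - 24) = (s + 2)*(s + 3)*(s^2 + 2*s - 8) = (s + 2)*(s + 3)*(s + 4)*(s - 2)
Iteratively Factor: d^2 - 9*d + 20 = (d - 5)*(d - 4)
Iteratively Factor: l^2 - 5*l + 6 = (l - 3)*(l - 2)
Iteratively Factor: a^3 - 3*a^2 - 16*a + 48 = (a - 4)*(a^2 + a - 12) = (a - 4)*(a - 3)*(a + 4)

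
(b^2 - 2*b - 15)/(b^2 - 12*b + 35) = (b + 3)/(b - 7)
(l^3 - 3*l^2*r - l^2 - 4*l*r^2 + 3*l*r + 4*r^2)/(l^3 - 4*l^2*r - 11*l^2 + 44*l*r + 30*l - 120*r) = (l^2 + l*r - l - r)/(l^2 - 11*l + 30)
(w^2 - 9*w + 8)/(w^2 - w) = (w - 8)/w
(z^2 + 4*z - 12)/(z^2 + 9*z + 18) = (z - 2)/(z + 3)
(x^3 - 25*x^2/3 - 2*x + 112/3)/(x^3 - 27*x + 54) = (3*x^3 - 25*x^2 - 6*x + 112)/(3*(x^3 - 27*x + 54))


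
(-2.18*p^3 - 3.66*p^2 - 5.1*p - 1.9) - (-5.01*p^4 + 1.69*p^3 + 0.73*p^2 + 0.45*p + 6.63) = 5.01*p^4 - 3.87*p^3 - 4.39*p^2 - 5.55*p - 8.53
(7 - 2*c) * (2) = 14 - 4*c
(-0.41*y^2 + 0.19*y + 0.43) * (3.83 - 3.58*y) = 1.4678*y^3 - 2.2505*y^2 - 0.8117*y + 1.6469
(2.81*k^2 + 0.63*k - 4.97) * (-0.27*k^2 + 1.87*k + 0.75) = -0.7587*k^4 + 5.0846*k^3 + 4.6275*k^2 - 8.8214*k - 3.7275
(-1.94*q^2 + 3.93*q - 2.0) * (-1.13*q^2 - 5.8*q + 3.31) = 2.1922*q^4 + 6.8111*q^3 - 26.9554*q^2 + 24.6083*q - 6.62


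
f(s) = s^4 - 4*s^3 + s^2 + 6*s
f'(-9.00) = -3900.00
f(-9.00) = 9504.00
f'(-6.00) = -1302.00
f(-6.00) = 2160.00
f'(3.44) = 33.71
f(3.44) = 9.68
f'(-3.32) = -279.29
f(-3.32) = 258.97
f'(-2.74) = -171.85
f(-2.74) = 129.71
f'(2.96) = 10.52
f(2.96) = -0.45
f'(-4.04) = -461.70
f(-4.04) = 522.23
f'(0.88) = 1.19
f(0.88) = 3.93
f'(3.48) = 36.21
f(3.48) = 11.08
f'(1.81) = -5.97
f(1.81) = 1.15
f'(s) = 4*s^3 - 12*s^2 + 2*s + 6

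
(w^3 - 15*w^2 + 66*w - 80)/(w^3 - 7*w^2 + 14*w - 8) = (w^2 - 13*w + 40)/(w^2 - 5*w + 4)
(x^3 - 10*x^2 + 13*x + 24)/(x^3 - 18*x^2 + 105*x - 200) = (x^2 - 2*x - 3)/(x^2 - 10*x + 25)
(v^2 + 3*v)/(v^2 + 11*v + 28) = v*(v + 3)/(v^2 + 11*v + 28)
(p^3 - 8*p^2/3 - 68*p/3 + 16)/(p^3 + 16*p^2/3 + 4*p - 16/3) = (p - 6)/(p + 2)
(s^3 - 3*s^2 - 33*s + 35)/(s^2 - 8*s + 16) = (s^3 - 3*s^2 - 33*s + 35)/(s^2 - 8*s + 16)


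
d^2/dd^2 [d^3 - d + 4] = 6*d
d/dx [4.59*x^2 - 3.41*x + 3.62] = 9.18*x - 3.41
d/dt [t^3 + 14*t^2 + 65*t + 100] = 3*t^2 + 28*t + 65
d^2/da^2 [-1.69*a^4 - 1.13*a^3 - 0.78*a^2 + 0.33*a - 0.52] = -20.28*a^2 - 6.78*a - 1.56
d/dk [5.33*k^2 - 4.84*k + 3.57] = 10.66*k - 4.84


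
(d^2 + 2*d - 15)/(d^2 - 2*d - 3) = (d + 5)/(d + 1)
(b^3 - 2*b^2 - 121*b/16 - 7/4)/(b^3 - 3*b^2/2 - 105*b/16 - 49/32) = 2*(b - 4)/(2*b - 7)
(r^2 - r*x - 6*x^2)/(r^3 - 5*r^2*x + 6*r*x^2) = (-r - 2*x)/(r*(-r + 2*x))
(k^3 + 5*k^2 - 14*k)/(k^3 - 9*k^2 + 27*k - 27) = k*(k^2 + 5*k - 14)/(k^3 - 9*k^2 + 27*k - 27)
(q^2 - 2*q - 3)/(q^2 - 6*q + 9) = (q + 1)/(q - 3)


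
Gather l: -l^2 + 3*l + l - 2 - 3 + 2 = -l^2 + 4*l - 3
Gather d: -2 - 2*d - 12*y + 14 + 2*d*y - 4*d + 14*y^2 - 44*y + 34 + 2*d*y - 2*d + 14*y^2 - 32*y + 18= d*(4*y - 8) + 28*y^2 - 88*y + 64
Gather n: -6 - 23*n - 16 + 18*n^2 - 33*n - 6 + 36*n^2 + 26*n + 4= 54*n^2 - 30*n - 24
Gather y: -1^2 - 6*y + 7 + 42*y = 36*y + 6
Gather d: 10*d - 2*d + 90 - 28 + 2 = 8*d + 64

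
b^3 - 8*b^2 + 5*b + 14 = (b - 7)*(b - 2)*(b + 1)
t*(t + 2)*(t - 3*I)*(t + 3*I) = t^4 + 2*t^3 + 9*t^2 + 18*t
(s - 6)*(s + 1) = s^2 - 5*s - 6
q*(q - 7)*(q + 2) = q^3 - 5*q^2 - 14*q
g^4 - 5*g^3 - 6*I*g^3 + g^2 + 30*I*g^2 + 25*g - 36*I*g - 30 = (g - 3)*(g - 2)*(g - 5*I)*(g - I)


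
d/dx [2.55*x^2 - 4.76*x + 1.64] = 5.1*x - 4.76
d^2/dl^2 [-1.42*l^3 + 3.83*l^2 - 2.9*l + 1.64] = 7.66 - 8.52*l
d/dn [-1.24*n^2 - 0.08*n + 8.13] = -2.48*n - 0.08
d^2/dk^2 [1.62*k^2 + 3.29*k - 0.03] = 3.24000000000000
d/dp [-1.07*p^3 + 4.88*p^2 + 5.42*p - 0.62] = -3.21*p^2 + 9.76*p + 5.42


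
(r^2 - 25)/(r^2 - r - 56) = (25 - r^2)/(-r^2 + r + 56)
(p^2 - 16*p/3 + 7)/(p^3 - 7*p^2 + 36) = (p - 7/3)/(p^2 - 4*p - 12)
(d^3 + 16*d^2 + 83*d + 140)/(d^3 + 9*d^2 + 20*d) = (d + 7)/d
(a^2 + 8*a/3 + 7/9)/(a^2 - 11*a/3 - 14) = (a + 1/3)/(a - 6)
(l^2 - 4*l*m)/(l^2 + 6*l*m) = (l - 4*m)/(l + 6*m)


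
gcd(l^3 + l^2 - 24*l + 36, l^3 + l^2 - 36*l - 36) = l + 6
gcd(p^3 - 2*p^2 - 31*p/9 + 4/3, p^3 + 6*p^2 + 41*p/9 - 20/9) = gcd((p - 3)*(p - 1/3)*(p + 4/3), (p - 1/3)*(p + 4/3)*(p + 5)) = p^2 + p - 4/9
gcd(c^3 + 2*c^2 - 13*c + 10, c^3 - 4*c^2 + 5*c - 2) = c^2 - 3*c + 2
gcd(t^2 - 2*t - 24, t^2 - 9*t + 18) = t - 6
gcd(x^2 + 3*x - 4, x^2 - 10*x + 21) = 1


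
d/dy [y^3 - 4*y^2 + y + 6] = 3*y^2 - 8*y + 1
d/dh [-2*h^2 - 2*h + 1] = -4*h - 2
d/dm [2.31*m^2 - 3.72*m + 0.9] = 4.62*m - 3.72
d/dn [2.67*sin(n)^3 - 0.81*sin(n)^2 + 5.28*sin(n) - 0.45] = (8.01*sin(n)^2 - 1.62*sin(n) + 5.28)*cos(n)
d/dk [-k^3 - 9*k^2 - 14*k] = -3*k^2 - 18*k - 14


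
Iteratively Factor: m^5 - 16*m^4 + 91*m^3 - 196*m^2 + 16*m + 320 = (m - 4)*(m^4 - 12*m^3 + 43*m^2 - 24*m - 80) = (m - 5)*(m - 4)*(m^3 - 7*m^2 + 8*m + 16) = (m - 5)*(m - 4)^2*(m^2 - 3*m - 4) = (m - 5)*(m - 4)^3*(m + 1)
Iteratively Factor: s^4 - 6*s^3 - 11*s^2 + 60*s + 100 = (s - 5)*(s^3 - s^2 - 16*s - 20) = (s - 5)*(s + 2)*(s^2 - 3*s - 10) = (s - 5)*(s + 2)^2*(s - 5)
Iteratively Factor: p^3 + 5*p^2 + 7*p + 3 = (p + 1)*(p^2 + 4*p + 3) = (p + 1)*(p + 3)*(p + 1)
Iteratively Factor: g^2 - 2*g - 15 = (g + 3)*(g - 5)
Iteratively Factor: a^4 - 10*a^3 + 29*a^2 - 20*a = (a - 5)*(a^3 - 5*a^2 + 4*a) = (a - 5)*(a - 4)*(a^2 - a) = (a - 5)*(a - 4)*(a - 1)*(a)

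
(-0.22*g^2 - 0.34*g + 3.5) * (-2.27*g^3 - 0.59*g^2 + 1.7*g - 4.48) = 0.4994*g^5 + 0.9016*g^4 - 8.1184*g^3 - 1.6574*g^2 + 7.4732*g - 15.68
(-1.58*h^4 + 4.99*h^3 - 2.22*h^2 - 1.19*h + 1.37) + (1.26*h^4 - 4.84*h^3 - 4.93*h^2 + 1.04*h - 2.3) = -0.32*h^4 + 0.15*h^3 - 7.15*h^2 - 0.15*h - 0.93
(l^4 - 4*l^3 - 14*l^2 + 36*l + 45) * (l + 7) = l^5 + 3*l^4 - 42*l^3 - 62*l^2 + 297*l + 315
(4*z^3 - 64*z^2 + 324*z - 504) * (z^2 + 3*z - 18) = 4*z^5 - 52*z^4 + 60*z^3 + 1620*z^2 - 7344*z + 9072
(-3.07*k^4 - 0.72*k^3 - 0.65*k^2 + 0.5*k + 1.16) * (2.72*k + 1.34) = -8.3504*k^5 - 6.0722*k^4 - 2.7328*k^3 + 0.489*k^2 + 3.8252*k + 1.5544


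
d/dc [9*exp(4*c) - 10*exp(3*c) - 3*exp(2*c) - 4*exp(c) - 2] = (36*exp(3*c) - 30*exp(2*c) - 6*exp(c) - 4)*exp(c)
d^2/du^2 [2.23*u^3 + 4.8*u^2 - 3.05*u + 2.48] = 13.38*u + 9.6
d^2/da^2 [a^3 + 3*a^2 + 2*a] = 6*a + 6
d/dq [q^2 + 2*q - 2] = 2*q + 2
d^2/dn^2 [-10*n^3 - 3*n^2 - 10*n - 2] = -60*n - 6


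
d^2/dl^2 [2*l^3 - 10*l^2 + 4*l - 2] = 12*l - 20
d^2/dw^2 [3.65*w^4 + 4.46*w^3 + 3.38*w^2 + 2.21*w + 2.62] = 43.8*w^2 + 26.76*w + 6.76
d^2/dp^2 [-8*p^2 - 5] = -16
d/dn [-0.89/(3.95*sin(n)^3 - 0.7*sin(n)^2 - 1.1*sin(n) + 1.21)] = (10.5465*sin(n)^2 - 1.246*sin(n) - 0.979)*cos(n)/(3.95*sin(n)^3 - 0.7*sin(n)^2 - 1.1*sin(n) + 1.21)^2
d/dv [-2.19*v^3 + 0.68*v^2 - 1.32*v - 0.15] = -6.57*v^2 + 1.36*v - 1.32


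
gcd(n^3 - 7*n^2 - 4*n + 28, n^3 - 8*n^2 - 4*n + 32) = n^2 - 4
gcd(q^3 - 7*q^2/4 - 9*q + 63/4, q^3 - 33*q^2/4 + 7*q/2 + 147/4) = q - 3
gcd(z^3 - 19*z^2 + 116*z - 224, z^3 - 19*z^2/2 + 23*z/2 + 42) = z^2 - 11*z + 28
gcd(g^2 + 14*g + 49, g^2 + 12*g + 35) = g + 7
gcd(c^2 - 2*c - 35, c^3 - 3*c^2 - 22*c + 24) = 1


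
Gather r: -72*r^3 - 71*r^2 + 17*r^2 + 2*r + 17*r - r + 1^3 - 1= -72*r^3 - 54*r^2 + 18*r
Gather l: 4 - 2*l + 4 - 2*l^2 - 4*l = -2*l^2 - 6*l + 8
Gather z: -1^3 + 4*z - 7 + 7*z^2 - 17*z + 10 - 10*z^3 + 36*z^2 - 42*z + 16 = -10*z^3 + 43*z^2 - 55*z + 18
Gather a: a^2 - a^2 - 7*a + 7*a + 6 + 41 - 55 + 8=0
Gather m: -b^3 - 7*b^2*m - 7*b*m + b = -b^3 + b + m*(-7*b^2 - 7*b)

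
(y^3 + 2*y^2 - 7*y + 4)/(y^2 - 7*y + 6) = (y^2 + 3*y - 4)/(y - 6)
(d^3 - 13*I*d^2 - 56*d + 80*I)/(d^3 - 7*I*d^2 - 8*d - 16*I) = (d - 5*I)/(d + I)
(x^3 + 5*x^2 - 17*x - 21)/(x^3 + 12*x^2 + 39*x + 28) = (x - 3)/(x + 4)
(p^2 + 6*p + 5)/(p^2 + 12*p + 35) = (p + 1)/(p + 7)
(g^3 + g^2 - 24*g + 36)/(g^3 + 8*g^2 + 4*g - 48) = (g - 3)/(g + 4)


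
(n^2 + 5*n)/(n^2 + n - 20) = n/(n - 4)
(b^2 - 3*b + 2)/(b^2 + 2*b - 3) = (b - 2)/(b + 3)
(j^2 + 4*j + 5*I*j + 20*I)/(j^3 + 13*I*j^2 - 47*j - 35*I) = (j + 4)/(j^2 + 8*I*j - 7)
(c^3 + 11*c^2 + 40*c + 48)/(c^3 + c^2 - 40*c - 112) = (c + 3)/(c - 7)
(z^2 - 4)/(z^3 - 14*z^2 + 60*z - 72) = (z + 2)/(z^2 - 12*z + 36)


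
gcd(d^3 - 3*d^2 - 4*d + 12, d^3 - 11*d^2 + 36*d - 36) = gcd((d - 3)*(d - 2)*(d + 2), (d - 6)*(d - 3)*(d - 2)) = d^2 - 5*d + 6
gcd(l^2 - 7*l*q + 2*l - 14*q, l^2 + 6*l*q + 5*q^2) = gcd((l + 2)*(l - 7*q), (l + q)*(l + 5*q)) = 1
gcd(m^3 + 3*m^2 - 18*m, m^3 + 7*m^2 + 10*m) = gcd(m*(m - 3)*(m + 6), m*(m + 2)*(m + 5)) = m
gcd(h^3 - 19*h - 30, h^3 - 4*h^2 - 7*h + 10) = h^2 - 3*h - 10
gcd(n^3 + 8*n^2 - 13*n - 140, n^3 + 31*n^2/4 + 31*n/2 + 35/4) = n + 5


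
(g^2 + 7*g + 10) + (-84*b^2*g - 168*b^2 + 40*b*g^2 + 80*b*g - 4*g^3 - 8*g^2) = -84*b^2*g - 168*b^2 + 40*b*g^2 + 80*b*g - 4*g^3 - 7*g^2 + 7*g + 10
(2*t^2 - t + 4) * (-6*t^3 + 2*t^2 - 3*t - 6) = -12*t^5 + 10*t^4 - 32*t^3 - t^2 - 6*t - 24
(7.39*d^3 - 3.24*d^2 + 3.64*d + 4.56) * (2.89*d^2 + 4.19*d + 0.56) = 21.3571*d^5 + 21.6005*d^4 + 1.0824*d^3 + 26.6156*d^2 + 21.1448*d + 2.5536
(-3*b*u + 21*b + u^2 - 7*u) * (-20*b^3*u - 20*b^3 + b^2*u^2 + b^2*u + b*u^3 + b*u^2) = 60*b^4*u^2 - 360*b^4*u - 420*b^4 - 23*b^3*u^3 + 138*b^3*u^2 + 161*b^3*u - 2*b^2*u^4 + 12*b^2*u^3 + 14*b^2*u^2 + b*u^5 - 6*b*u^4 - 7*b*u^3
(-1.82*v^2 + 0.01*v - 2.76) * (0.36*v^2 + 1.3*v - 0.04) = -0.6552*v^4 - 2.3624*v^3 - 0.9078*v^2 - 3.5884*v + 0.1104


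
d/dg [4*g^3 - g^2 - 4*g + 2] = 12*g^2 - 2*g - 4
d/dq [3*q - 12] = 3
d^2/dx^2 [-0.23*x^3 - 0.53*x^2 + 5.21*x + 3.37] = -1.38*x - 1.06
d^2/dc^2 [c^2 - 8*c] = 2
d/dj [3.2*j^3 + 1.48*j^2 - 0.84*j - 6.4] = 9.6*j^2 + 2.96*j - 0.84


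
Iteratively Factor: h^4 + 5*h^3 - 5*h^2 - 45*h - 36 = (h + 1)*(h^3 + 4*h^2 - 9*h - 36) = (h - 3)*(h + 1)*(h^2 + 7*h + 12) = (h - 3)*(h + 1)*(h + 3)*(h + 4)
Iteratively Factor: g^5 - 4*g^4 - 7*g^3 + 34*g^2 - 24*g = (g - 4)*(g^4 - 7*g^2 + 6*g) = (g - 4)*(g - 2)*(g^3 + 2*g^2 - 3*g) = g*(g - 4)*(g - 2)*(g^2 + 2*g - 3) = g*(g - 4)*(g - 2)*(g + 3)*(g - 1)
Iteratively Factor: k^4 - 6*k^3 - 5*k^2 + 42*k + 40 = (k + 1)*(k^3 - 7*k^2 + 2*k + 40) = (k + 1)*(k + 2)*(k^2 - 9*k + 20) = (k - 4)*(k + 1)*(k + 2)*(k - 5)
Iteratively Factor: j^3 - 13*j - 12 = (j + 1)*(j^2 - j - 12) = (j - 4)*(j + 1)*(j + 3)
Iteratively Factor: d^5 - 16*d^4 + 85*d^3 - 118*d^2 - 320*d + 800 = (d - 5)*(d^4 - 11*d^3 + 30*d^2 + 32*d - 160) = (d - 5)*(d - 4)*(d^3 - 7*d^2 + 2*d + 40) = (d - 5)*(d - 4)*(d + 2)*(d^2 - 9*d + 20) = (d - 5)^2*(d - 4)*(d + 2)*(d - 4)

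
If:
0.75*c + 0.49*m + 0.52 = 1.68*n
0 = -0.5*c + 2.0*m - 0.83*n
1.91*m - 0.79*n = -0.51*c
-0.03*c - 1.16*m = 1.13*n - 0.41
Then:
No Solution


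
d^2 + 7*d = d*(d + 7)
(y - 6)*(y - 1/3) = y^2 - 19*y/3 + 2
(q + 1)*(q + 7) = q^2 + 8*q + 7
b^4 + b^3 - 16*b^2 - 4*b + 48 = (b - 3)*(b - 2)*(b + 2)*(b + 4)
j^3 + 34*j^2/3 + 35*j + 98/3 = (j + 2)*(j + 7/3)*(j + 7)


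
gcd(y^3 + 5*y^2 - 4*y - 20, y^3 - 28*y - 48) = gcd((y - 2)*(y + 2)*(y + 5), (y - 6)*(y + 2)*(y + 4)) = y + 2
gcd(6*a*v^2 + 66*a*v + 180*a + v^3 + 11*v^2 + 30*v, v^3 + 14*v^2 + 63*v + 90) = v^2 + 11*v + 30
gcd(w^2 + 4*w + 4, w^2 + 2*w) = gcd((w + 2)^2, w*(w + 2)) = w + 2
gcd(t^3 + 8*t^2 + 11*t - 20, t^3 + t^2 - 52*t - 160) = t^2 + 9*t + 20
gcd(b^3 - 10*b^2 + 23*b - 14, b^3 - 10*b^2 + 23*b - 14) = b^3 - 10*b^2 + 23*b - 14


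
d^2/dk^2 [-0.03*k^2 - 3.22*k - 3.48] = -0.0600000000000000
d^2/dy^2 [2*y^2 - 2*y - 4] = 4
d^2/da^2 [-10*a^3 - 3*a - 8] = -60*a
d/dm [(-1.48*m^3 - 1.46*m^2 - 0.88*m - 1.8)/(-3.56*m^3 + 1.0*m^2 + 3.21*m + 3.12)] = (-1.77635683940025e-15*m^5 - 6.6776*m^4 - 15.7672*m^3 - 36.8834*m^2 - 5.5104*m + 3.0324)/(12.6736*m^6 - 7.12*m^5 - 21.8552*m^4 - 15.7944*m^3 + 16.5441*m^2 + 20.0304*m + 9.7344)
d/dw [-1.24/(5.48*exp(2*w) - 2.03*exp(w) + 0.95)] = (13.5904*exp(w) - 2.5172)*exp(w)/(5.48*exp(2*w) - 2.03*exp(w) + 0.95)^2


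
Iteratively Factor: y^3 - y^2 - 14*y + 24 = (y - 3)*(y^2 + 2*y - 8) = (y - 3)*(y + 4)*(y - 2)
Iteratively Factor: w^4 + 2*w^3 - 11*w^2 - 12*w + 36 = (w + 3)*(w^3 - w^2 - 8*w + 12) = (w - 2)*(w + 3)*(w^2 + w - 6) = (w - 2)*(w + 3)^2*(w - 2)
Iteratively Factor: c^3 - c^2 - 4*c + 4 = (c + 2)*(c^2 - 3*c + 2) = (c - 2)*(c + 2)*(c - 1)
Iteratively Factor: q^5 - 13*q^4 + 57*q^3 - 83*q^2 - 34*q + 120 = (q - 2)*(q^4 - 11*q^3 + 35*q^2 - 13*q - 60) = (q - 3)*(q - 2)*(q^3 - 8*q^2 + 11*q + 20) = (q - 3)*(q - 2)*(q + 1)*(q^2 - 9*q + 20) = (q - 4)*(q - 3)*(q - 2)*(q + 1)*(q - 5)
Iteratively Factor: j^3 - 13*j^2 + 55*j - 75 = (j - 5)*(j^2 - 8*j + 15) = (j - 5)^2*(j - 3)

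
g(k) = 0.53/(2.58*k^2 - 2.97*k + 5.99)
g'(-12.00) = 0.00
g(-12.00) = 0.00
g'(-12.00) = 0.00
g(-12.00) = 0.00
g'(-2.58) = 0.01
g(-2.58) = 0.02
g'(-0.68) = 0.04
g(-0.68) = 0.06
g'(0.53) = 0.00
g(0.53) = 0.10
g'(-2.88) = 0.01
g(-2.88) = 0.01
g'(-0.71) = 0.04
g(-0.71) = 0.06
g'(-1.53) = 0.02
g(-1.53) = 0.03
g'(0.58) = -0.00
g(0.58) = 0.10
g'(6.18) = -0.00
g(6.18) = 0.01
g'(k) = 0.53*(2.97 - 5.16*k)/(2.58*k^2 - 2.97*k + 5.99)^2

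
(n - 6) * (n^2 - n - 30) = n^3 - 7*n^2 - 24*n + 180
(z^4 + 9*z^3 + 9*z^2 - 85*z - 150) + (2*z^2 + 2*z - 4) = z^4 + 9*z^3 + 11*z^2 - 83*z - 154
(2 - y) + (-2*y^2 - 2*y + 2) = -2*y^2 - 3*y + 4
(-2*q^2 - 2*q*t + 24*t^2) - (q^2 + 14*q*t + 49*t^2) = -3*q^2 - 16*q*t - 25*t^2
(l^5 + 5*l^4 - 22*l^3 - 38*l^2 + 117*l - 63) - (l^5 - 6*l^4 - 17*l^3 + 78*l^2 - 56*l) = 11*l^4 - 5*l^3 - 116*l^2 + 173*l - 63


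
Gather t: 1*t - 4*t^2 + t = -4*t^2 + 2*t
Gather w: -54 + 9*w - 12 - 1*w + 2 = 8*w - 64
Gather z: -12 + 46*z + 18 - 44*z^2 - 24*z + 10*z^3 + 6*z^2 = 10*z^3 - 38*z^2 + 22*z + 6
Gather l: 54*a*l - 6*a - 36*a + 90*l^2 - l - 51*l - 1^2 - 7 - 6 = -42*a + 90*l^2 + l*(54*a - 52) - 14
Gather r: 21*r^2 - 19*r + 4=21*r^2 - 19*r + 4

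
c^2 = c^2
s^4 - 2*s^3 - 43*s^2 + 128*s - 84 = (s - 6)*(s - 2)*(s - 1)*(s + 7)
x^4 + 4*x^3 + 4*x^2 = x^2*(x + 2)^2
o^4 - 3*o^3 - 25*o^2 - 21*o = o*(o - 7)*(o + 1)*(o + 3)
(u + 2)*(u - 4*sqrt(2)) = u^2 - 4*sqrt(2)*u + 2*u - 8*sqrt(2)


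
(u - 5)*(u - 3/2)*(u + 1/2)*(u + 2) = u^4 - 4*u^3 - 31*u^2/4 + 49*u/4 + 15/2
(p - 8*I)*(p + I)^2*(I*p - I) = I*p^4 + 6*p^3 - I*p^3 - 6*p^2 + 15*I*p^2 - 8*p - 15*I*p + 8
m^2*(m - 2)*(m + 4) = m^4 + 2*m^3 - 8*m^2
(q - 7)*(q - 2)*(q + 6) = q^3 - 3*q^2 - 40*q + 84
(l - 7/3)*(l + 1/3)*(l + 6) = l^3 + 4*l^2 - 115*l/9 - 14/3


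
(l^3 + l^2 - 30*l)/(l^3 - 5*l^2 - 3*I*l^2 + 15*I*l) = (l + 6)/(l - 3*I)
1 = 1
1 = 1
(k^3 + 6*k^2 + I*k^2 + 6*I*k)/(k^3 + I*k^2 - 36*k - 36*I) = k/(k - 6)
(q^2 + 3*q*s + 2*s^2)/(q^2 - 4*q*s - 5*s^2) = (q + 2*s)/(q - 5*s)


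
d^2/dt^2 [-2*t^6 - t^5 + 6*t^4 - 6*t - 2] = t^2*(-60*t^2 - 20*t + 72)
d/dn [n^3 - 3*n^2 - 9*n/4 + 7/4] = 3*n^2 - 6*n - 9/4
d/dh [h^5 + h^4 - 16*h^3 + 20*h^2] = h*(5*h^3 + 4*h^2 - 48*h + 40)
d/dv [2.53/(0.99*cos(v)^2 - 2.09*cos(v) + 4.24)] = (5.0094*cos(v) - 5.2877)*sin(v)/(0.99*cos(v)^2 - 2.09*cos(v) + 4.24)^2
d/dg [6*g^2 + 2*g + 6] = 12*g + 2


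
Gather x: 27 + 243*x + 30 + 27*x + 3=270*x + 60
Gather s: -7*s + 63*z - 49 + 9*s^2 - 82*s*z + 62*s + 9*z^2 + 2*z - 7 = 9*s^2 + s*(55 - 82*z) + 9*z^2 + 65*z - 56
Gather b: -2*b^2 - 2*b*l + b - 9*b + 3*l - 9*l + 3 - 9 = -2*b^2 + b*(-2*l - 8) - 6*l - 6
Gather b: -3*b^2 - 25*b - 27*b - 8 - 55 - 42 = -3*b^2 - 52*b - 105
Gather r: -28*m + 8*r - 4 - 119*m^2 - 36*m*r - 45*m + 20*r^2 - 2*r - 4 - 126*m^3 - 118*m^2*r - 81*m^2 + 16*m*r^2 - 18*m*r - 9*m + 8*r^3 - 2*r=-126*m^3 - 200*m^2 - 82*m + 8*r^3 + r^2*(16*m + 20) + r*(-118*m^2 - 54*m + 4) - 8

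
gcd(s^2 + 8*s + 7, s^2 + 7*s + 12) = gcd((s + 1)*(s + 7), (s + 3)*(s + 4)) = 1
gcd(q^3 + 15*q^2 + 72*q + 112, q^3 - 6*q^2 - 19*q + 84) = q + 4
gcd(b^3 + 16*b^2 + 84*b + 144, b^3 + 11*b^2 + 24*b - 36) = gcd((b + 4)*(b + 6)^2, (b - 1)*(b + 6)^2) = b^2 + 12*b + 36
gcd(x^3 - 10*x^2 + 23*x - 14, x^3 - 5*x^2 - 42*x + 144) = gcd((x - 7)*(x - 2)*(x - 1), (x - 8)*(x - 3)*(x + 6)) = 1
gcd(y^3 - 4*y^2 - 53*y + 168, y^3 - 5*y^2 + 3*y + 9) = y - 3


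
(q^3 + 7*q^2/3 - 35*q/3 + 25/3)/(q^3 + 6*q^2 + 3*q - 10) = (q - 5/3)/(q + 2)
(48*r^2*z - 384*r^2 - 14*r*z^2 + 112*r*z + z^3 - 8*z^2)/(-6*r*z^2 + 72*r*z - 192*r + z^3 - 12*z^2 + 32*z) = (-8*r + z)/(z - 4)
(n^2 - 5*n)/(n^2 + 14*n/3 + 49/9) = 9*n*(n - 5)/(9*n^2 + 42*n + 49)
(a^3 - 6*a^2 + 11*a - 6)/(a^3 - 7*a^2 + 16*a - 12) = (a - 1)/(a - 2)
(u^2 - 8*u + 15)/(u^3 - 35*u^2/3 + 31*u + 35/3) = 3*(u - 3)/(3*u^2 - 20*u - 7)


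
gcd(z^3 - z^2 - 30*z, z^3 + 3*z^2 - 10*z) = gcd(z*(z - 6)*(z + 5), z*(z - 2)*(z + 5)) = z^2 + 5*z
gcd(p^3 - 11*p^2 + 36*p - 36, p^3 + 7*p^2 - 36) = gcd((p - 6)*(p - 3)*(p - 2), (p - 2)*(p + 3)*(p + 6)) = p - 2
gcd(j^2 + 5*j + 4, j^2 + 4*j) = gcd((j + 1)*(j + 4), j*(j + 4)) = j + 4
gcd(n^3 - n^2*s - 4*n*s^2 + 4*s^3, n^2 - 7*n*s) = 1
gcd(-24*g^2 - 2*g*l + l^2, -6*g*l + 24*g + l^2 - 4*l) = 6*g - l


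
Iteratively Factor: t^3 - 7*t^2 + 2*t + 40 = (t + 2)*(t^2 - 9*t + 20) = (t - 4)*(t + 2)*(t - 5)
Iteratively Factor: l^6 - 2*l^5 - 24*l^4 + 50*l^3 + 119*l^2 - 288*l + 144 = (l + 4)*(l^5 - 6*l^4 + 50*l^2 - 81*l + 36) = (l + 3)*(l + 4)*(l^4 - 9*l^3 + 27*l^2 - 31*l + 12) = (l - 3)*(l + 3)*(l + 4)*(l^3 - 6*l^2 + 9*l - 4) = (l - 3)*(l - 1)*(l + 3)*(l + 4)*(l^2 - 5*l + 4) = (l - 4)*(l - 3)*(l - 1)*(l + 3)*(l + 4)*(l - 1)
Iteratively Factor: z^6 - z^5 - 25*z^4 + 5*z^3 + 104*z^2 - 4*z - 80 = (z - 5)*(z^5 + 4*z^4 - 5*z^3 - 20*z^2 + 4*z + 16) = (z - 5)*(z - 2)*(z^4 + 6*z^3 + 7*z^2 - 6*z - 8) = (z - 5)*(z - 2)*(z + 1)*(z^3 + 5*z^2 + 2*z - 8) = (z - 5)*(z - 2)*(z + 1)*(z + 2)*(z^2 + 3*z - 4) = (z - 5)*(z - 2)*(z - 1)*(z + 1)*(z + 2)*(z + 4)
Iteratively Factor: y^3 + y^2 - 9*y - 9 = (y + 3)*(y^2 - 2*y - 3) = (y - 3)*(y + 3)*(y + 1)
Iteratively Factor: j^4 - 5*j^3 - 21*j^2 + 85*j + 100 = (j - 5)*(j^3 - 21*j - 20) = (j - 5)*(j + 4)*(j^2 - 4*j - 5) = (j - 5)^2*(j + 4)*(j + 1)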